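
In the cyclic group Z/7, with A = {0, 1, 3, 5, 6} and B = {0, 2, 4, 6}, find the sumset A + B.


Work in Z/7Z: reduce every sum a + b modulo 7.
Enumerate all 20 pairs:
a = 0: 0+0=0, 0+2=2, 0+4=4, 0+6=6
a = 1: 1+0=1, 1+2=3, 1+4=5, 1+6=0
a = 3: 3+0=3, 3+2=5, 3+4=0, 3+6=2
a = 5: 5+0=5, 5+2=0, 5+4=2, 5+6=4
a = 6: 6+0=6, 6+2=1, 6+4=3, 6+6=5
Distinct residues collected: {0, 1, 2, 3, 4, 5, 6}
|A + B| = 7 (out of 7 total residues).

A + B = {0, 1, 2, 3, 4, 5, 6}


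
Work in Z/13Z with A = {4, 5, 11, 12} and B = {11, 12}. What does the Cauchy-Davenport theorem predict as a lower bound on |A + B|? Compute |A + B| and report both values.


Cauchy-Davenport: |A + B| ≥ min(p, |A| + |B| - 1) for A, B nonempty in Z/pZ.
|A| = 4, |B| = 2, p = 13.
CD lower bound = min(13, 4 + 2 - 1) = min(13, 5) = 5.
Compute A + B mod 13 directly:
a = 4: 4+11=2, 4+12=3
a = 5: 5+11=3, 5+12=4
a = 11: 11+11=9, 11+12=10
a = 12: 12+11=10, 12+12=11
A + B = {2, 3, 4, 9, 10, 11}, so |A + B| = 6.
Verify: 6 ≥ 5? Yes ✓.

CD lower bound = 5, actual |A + B| = 6.


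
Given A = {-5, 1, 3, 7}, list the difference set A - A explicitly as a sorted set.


A - A = {a - a' : a, a' ∈ A}.
Compute a - a' for each ordered pair (a, a'):
a = -5: -5--5=0, -5-1=-6, -5-3=-8, -5-7=-12
a = 1: 1--5=6, 1-1=0, 1-3=-2, 1-7=-6
a = 3: 3--5=8, 3-1=2, 3-3=0, 3-7=-4
a = 7: 7--5=12, 7-1=6, 7-3=4, 7-7=0
Collecting distinct values (and noting 0 appears from a-a):
A - A = {-12, -8, -6, -4, -2, 0, 2, 4, 6, 8, 12}
|A - A| = 11

A - A = {-12, -8, -6, -4, -2, 0, 2, 4, 6, 8, 12}


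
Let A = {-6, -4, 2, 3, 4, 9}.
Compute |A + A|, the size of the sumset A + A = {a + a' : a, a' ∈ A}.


A + A = {a + a' : a, a' ∈ A}; |A| = 6.
General bounds: 2|A| - 1 ≤ |A + A| ≤ |A|(|A|+1)/2, i.e. 11 ≤ |A + A| ≤ 21.
Lower bound 2|A|-1 is attained iff A is an arithmetic progression.
Enumerate sums a + a' for a ≤ a' (symmetric, so this suffices):
a = -6: -6+-6=-12, -6+-4=-10, -6+2=-4, -6+3=-3, -6+4=-2, -6+9=3
a = -4: -4+-4=-8, -4+2=-2, -4+3=-1, -4+4=0, -4+9=5
a = 2: 2+2=4, 2+3=5, 2+4=6, 2+9=11
a = 3: 3+3=6, 3+4=7, 3+9=12
a = 4: 4+4=8, 4+9=13
a = 9: 9+9=18
Distinct sums: {-12, -10, -8, -4, -3, -2, -1, 0, 3, 4, 5, 6, 7, 8, 11, 12, 13, 18}
|A + A| = 18

|A + A| = 18


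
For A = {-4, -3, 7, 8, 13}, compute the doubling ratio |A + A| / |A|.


|A| = 5.
Compute A + A by enumerating all 25 pairs.
A + A = {-8, -7, -6, 3, 4, 5, 9, 10, 14, 15, 16, 20, 21, 26}, so |A + A| = 14.
K = |A + A| / |A| = 14/5 (already in lowest terms) ≈ 2.8000.
Reference: AP of size 5 gives K = 9/5 ≈ 1.8000; a fully generic set of size 5 gives K ≈ 3.0000.

|A| = 5, |A + A| = 14, K = 14/5.


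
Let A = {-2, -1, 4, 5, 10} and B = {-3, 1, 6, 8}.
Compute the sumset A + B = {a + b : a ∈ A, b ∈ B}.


A + B = {a + b : a ∈ A, b ∈ B}.
Enumerate all |A|·|B| = 5·4 = 20 pairs (a, b) and collect distinct sums.
a = -2: -2+-3=-5, -2+1=-1, -2+6=4, -2+8=6
a = -1: -1+-3=-4, -1+1=0, -1+6=5, -1+8=7
a = 4: 4+-3=1, 4+1=5, 4+6=10, 4+8=12
a = 5: 5+-3=2, 5+1=6, 5+6=11, 5+8=13
a = 10: 10+-3=7, 10+1=11, 10+6=16, 10+8=18
Collecting distinct sums: A + B = {-5, -4, -1, 0, 1, 2, 4, 5, 6, 7, 10, 11, 12, 13, 16, 18}
|A + B| = 16

A + B = {-5, -4, -1, 0, 1, 2, 4, 5, 6, 7, 10, 11, 12, 13, 16, 18}


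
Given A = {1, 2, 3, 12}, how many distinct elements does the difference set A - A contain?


A - A = {a - a' : a, a' ∈ A}; |A| = 4.
Bounds: 2|A|-1 ≤ |A - A| ≤ |A|² - |A| + 1, i.e. 7 ≤ |A - A| ≤ 13.
Note: 0 ∈ A - A always (from a - a). The set is symmetric: if d ∈ A - A then -d ∈ A - A.
Enumerate nonzero differences d = a - a' with a > a' (then include -d):
Positive differences: {1, 2, 9, 10, 11}
Full difference set: {0} ∪ (positive diffs) ∪ (negative diffs).
|A - A| = 1 + 2·5 = 11 (matches direct enumeration: 11).

|A - A| = 11


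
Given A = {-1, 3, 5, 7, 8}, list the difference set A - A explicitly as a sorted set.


A - A = {a - a' : a, a' ∈ A}.
Compute a - a' for each ordered pair (a, a'):
a = -1: -1--1=0, -1-3=-4, -1-5=-6, -1-7=-8, -1-8=-9
a = 3: 3--1=4, 3-3=0, 3-5=-2, 3-7=-4, 3-8=-5
a = 5: 5--1=6, 5-3=2, 5-5=0, 5-7=-2, 5-8=-3
a = 7: 7--1=8, 7-3=4, 7-5=2, 7-7=0, 7-8=-1
a = 8: 8--1=9, 8-3=5, 8-5=3, 8-7=1, 8-8=0
Collecting distinct values (and noting 0 appears from a-a):
A - A = {-9, -8, -6, -5, -4, -3, -2, -1, 0, 1, 2, 3, 4, 5, 6, 8, 9}
|A - A| = 17

A - A = {-9, -8, -6, -5, -4, -3, -2, -1, 0, 1, 2, 3, 4, 5, 6, 8, 9}


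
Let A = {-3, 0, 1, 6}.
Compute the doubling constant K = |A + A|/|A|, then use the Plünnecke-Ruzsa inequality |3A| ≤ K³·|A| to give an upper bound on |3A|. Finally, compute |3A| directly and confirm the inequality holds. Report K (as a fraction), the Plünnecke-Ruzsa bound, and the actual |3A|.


|A| = 4.
Step 1: Compute A + A by enumerating all 16 pairs.
A + A = {-6, -3, -2, 0, 1, 2, 3, 6, 7, 12}, so |A + A| = 10.
Step 2: Doubling constant K = |A + A|/|A| = 10/4 = 10/4 ≈ 2.5000.
Step 3: Plünnecke-Ruzsa gives |3A| ≤ K³·|A| = (2.5000)³ · 4 ≈ 62.5000.
Step 4: Compute 3A = A + A + A directly by enumerating all triples (a,b,c) ∈ A³; |3A| = 18.
Step 5: Check 18 ≤ 62.5000? Yes ✓.

K = 10/4, Plünnecke-Ruzsa bound K³|A| ≈ 62.5000, |3A| = 18, inequality holds.


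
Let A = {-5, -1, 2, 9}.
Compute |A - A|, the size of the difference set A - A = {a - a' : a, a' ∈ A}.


A - A = {a - a' : a, a' ∈ A}; |A| = 4.
Bounds: 2|A|-1 ≤ |A - A| ≤ |A|² - |A| + 1, i.e. 7 ≤ |A - A| ≤ 13.
Note: 0 ∈ A - A always (from a - a). The set is symmetric: if d ∈ A - A then -d ∈ A - A.
Enumerate nonzero differences d = a - a' with a > a' (then include -d):
Positive differences: {3, 4, 7, 10, 14}
Full difference set: {0} ∪ (positive diffs) ∪ (negative diffs).
|A - A| = 1 + 2·5 = 11 (matches direct enumeration: 11).

|A - A| = 11


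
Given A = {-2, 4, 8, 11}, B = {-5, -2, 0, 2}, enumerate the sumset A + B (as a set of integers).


A + B = {a + b : a ∈ A, b ∈ B}.
Enumerate all |A|·|B| = 4·4 = 16 pairs (a, b) and collect distinct sums.
a = -2: -2+-5=-7, -2+-2=-4, -2+0=-2, -2+2=0
a = 4: 4+-5=-1, 4+-2=2, 4+0=4, 4+2=6
a = 8: 8+-5=3, 8+-2=6, 8+0=8, 8+2=10
a = 11: 11+-5=6, 11+-2=9, 11+0=11, 11+2=13
Collecting distinct sums: A + B = {-7, -4, -2, -1, 0, 2, 3, 4, 6, 8, 9, 10, 11, 13}
|A + B| = 14

A + B = {-7, -4, -2, -1, 0, 2, 3, 4, 6, 8, 9, 10, 11, 13}


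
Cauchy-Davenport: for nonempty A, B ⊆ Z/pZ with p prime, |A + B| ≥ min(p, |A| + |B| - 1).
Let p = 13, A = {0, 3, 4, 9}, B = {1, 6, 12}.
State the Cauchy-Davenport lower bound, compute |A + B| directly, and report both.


Cauchy-Davenport: |A + B| ≥ min(p, |A| + |B| - 1) for A, B nonempty in Z/pZ.
|A| = 4, |B| = 3, p = 13.
CD lower bound = min(13, 4 + 3 - 1) = min(13, 6) = 6.
Compute A + B mod 13 directly:
a = 0: 0+1=1, 0+6=6, 0+12=12
a = 3: 3+1=4, 3+6=9, 3+12=2
a = 4: 4+1=5, 4+6=10, 4+12=3
a = 9: 9+1=10, 9+6=2, 9+12=8
A + B = {1, 2, 3, 4, 5, 6, 8, 9, 10, 12}, so |A + B| = 10.
Verify: 10 ≥ 6? Yes ✓.

CD lower bound = 6, actual |A + B| = 10.


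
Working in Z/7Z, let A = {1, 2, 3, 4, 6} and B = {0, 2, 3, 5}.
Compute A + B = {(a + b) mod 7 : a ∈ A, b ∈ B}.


Work in Z/7Z: reduce every sum a + b modulo 7.
Enumerate all 20 pairs:
a = 1: 1+0=1, 1+2=3, 1+3=4, 1+5=6
a = 2: 2+0=2, 2+2=4, 2+3=5, 2+5=0
a = 3: 3+0=3, 3+2=5, 3+3=6, 3+5=1
a = 4: 4+0=4, 4+2=6, 4+3=0, 4+5=2
a = 6: 6+0=6, 6+2=1, 6+3=2, 6+5=4
Distinct residues collected: {0, 1, 2, 3, 4, 5, 6}
|A + B| = 7 (out of 7 total residues).

A + B = {0, 1, 2, 3, 4, 5, 6}


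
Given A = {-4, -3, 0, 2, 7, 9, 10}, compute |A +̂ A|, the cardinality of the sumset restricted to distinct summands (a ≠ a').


Restricted sumset: A +̂ A = {a + a' : a ∈ A, a' ∈ A, a ≠ a'}.
Equivalently, take A + A and drop any sum 2a that is achievable ONLY as a + a for a ∈ A (i.e. sums representable only with equal summands).
Enumerate pairs (a, a') with a < a' (symmetric, so each unordered pair gives one sum; this covers all a ≠ a'):
  -4 + -3 = -7
  -4 + 0 = -4
  -4 + 2 = -2
  -4 + 7 = 3
  -4 + 9 = 5
  -4 + 10 = 6
  -3 + 0 = -3
  -3 + 2 = -1
  -3 + 7 = 4
  -3 + 9 = 6
  -3 + 10 = 7
  0 + 2 = 2
  0 + 7 = 7
  0 + 9 = 9
  0 + 10 = 10
  2 + 7 = 9
  2 + 9 = 11
  2 + 10 = 12
  7 + 9 = 16
  7 + 10 = 17
  9 + 10 = 19
Collected distinct sums: {-7, -4, -3, -2, -1, 2, 3, 4, 5, 6, 7, 9, 10, 11, 12, 16, 17, 19}
|A +̂ A| = 18
(Reference bound: |A +̂ A| ≥ 2|A| - 3 for |A| ≥ 2, with |A| = 7 giving ≥ 11.)

|A +̂ A| = 18


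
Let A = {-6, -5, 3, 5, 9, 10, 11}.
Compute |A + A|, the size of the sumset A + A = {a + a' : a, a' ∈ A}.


A + A = {a + a' : a, a' ∈ A}; |A| = 7.
General bounds: 2|A| - 1 ≤ |A + A| ≤ |A|(|A|+1)/2, i.e. 13 ≤ |A + A| ≤ 28.
Lower bound 2|A|-1 is attained iff A is an arithmetic progression.
Enumerate sums a + a' for a ≤ a' (symmetric, so this suffices):
a = -6: -6+-6=-12, -6+-5=-11, -6+3=-3, -6+5=-1, -6+9=3, -6+10=4, -6+11=5
a = -5: -5+-5=-10, -5+3=-2, -5+5=0, -5+9=4, -5+10=5, -5+11=6
a = 3: 3+3=6, 3+5=8, 3+9=12, 3+10=13, 3+11=14
a = 5: 5+5=10, 5+9=14, 5+10=15, 5+11=16
a = 9: 9+9=18, 9+10=19, 9+11=20
a = 10: 10+10=20, 10+11=21
a = 11: 11+11=22
Distinct sums: {-12, -11, -10, -3, -2, -1, 0, 3, 4, 5, 6, 8, 10, 12, 13, 14, 15, 16, 18, 19, 20, 21, 22}
|A + A| = 23

|A + A| = 23


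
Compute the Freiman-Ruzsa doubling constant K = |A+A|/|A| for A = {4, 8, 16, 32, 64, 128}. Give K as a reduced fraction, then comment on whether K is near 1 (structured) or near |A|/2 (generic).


|A| = 6.
Compute A + A by enumerating all 36 pairs.
A + A = {8, 12, 16, 20, 24, 32, 36, 40, 48, 64, 68, 72, 80, 96, 128, 132, 136, 144, 160, 192, 256}, so |A + A| = 21.
K = |A + A| / |A| = 21/6 = 7/2 ≈ 3.5000.
Reference: AP of size 6 gives K = 11/6 ≈ 1.8333; a fully generic set of size 6 gives K ≈ 3.5000.

|A| = 6, |A + A| = 21, K = 21/6 = 7/2.


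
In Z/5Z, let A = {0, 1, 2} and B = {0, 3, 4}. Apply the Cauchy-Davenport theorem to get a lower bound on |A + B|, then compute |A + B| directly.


Cauchy-Davenport: |A + B| ≥ min(p, |A| + |B| - 1) for A, B nonempty in Z/pZ.
|A| = 3, |B| = 3, p = 5.
CD lower bound = min(5, 3 + 3 - 1) = min(5, 5) = 5.
Compute A + B mod 5 directly:
a = 0: 0+0=0, 0+3=3, 0+4=4
a = 1: 1+0=1, 1+3=4, 1+4=0
a = 2: 2+0=2, 2+3=0, 2+4=1
A + B = {0, 1, 2, 3, 4}, so |A + B| = 5.
Verify: 5 ≥ 5? Yes ✓.

CD lower bound = 5, actual |A + B| = 5.


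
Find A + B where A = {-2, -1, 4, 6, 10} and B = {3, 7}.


A + B = {a + b : a ∈ A, b ∈ B}.
Enumerate all |A|·|B| = 5·2 = 10 pairs (a, b) and collect distinct sums.
a = -2: -2+3=1, -2+7=5
a = -1: -1+3=2, -1+7=6
a = 4: 4+3=7, 4+7=11
a = 6: 6+3=9, 6+7=13
a = 10: 10+3=13, 10+7=17
Collecting distinct sums: A + B = {1, 2, 5, 6, 7, 9, 11, 13, 17}
|A + B| = 9

A + B = {1, 2, 5, 6, 7, 9, 11, 13, 17}


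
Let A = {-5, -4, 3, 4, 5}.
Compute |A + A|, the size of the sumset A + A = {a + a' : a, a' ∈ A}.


A + A = {a + a' : a, a' ∈ A}; |A| = 5.
General bounds: 2|A| - 1 ≤ |A + A| ≤ |A|(|A|+1)/2, i.e. 9 ≤ |A + A| ≤ 15.
Lower bound 2|A|-1 is attained iff A is an arithmetic progression.
Enumerate sums a + a' for a ≤ a' (symmetric, so this suffices):
a = -5: -5+-5=-10, -5+-4=-9, -5+3=-2, -5+4=-1, -5+5=0
a = -4: -4+-4=-8, -4+3=-1, -4+4=0, -4+5=1
a = 3: 3+3=6, 3+4=7, 3+5=8
a = 4: 4+4=8, 4+5=9
a = 5: 5+5=10
Distinct sums: {-10, -9, -8, -2, -1, 0, 1, 6, 7, 8, 9, 10}
|A + A| = 12

|A + A| = 12


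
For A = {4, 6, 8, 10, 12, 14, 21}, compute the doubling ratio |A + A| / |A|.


|A| = 7.
Compute A + A by enumerating all 49 pairs.
A + A = {8, 10, 12, 14, 16, 18, 20, 22, 24, 25, 26, 27, 28, 29, 31, 33, 35, 42}, so |A + A| = 18.
K = |A + A| / |A| = 18/7 (already in lowest terms) ≈ 2.5714.
Reference: AP of size 7 gives K = 13/7 ≈ 1.8571; a fully generic set of size 7 gives K ≈ 4.0000.

|A| = 7, |A + A| = 18, K = 18/7.


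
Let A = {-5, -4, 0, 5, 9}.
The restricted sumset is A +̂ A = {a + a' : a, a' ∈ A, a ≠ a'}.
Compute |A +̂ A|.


Restricted sumset: A +̂ A = {a + a' : a ∈ A, a' ∈ A, a ≠ a'}.
Equivalently, take A + A and drop any sum 2a that is achievable ONLY as a + a for a ∈ A (i.e. sums representable only with equal summands).
Enumerate pairs (a, a') with a < a' (symmetric, so each unordered pair gives one sum; this covers all a ≠ a'):
  -5 + -4 = -9
  -5 + 0 = -5
  -5 + 5 = 0
  -5 + 9 = 4
  -4 + 0 = -4
  -4 + 5 = 1
  -4 + 9 = 5
  0 + 5 = 5
  0 + 9 = 9
  5 + 9 = 14
Collected distinct sums: {-9, -5, -4, 0, 1, 4, 5, 9, 14}
|A +̂ A| = 9
(Reference bound: |A +̂ A| ≥ 2|A| - 3 for |A| ≥ 2, with |A| = 5 giving ≥ 7.)

|A +̂ A| = 9


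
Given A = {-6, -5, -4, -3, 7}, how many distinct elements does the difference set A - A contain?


A - A = {a - a' : a, a' ∈ A}; |A| = 5.
Bounds: 2|A|-1 ≤ |A - A| ≤ |A|² - |A| + 1, i.e. 9 ≤ |A - A| ≤ 21.
Note: 0 ∈ A - A always (from a - a). The set is symmetric: if d ∈ A - A then -d ∈ A - A.
Enumerate nonzero differences d = a - a' with a > a' (then include -d):
Positive differences: {1, 2, 3, 10, 11, 12, 13}
Full difference set: {0} ∪ (positive diffs) ∪ (negative diffs).
|A - A| = 1 + 2·7 = 15 (matches direct enumeration: 15).

|A - A| = 15


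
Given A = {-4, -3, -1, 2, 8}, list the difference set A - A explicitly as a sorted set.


A - A = {a - a' : a, a' ∈ A}.
Compute a - a' for each ordered pair (a, a'):
a = -4: -4--4=0, -4--3=-1, -4--1=-3, -4-2=-6, -4-8=-12
a = -3: -3--4=1, -3--3=0, -3--1=-2, -3-2=-5, -3-8=-11
a = -1: -1--4=3, -1--3=2, -1--1=0, -1-2=-3, -1-8=-9
a = 2: 2--4=6, 2--3=5, 2--1=3, 2-2=0, 2-8=-6
a = 8: 8--4=12, 8--3=11, 8--1=9, 8-2=6, 8-8=0
Collecting distinct values (and noting 0 appears from a-a):
A - A = {-12, -11, -9, -6, -5, -3, -2, -1, 0, 1, 2, 3, 5, 6, 9, 11, 12}
|A - A| = 17

A - A = {-12, -11, -9, -6, -5, -3, -2, -1, 0, 1, 2, 3, 5, 6, 9, 11, 12}


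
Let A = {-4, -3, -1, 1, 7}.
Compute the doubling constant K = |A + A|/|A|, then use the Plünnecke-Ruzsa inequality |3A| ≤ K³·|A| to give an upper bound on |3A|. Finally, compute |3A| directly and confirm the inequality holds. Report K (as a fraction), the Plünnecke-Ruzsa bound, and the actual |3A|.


|A| = 5.
Step 1: Compute A + A by enumerating all 25 pairs.
A + A = {-8, -7, -6, -5, -4, -3, -2, 0, 2, 3, 4, 6, 8, 14}, so |A + A| = 14.
Step 2: Doubling constant K = |A + A|/|A| = 14/5 = 14/5 ≈ 2.8000.
Step 3: Plünnecke-Ruzsa gives |3A| ≤ K³·|A| = (2.8000)³ · 5 ≈ 109.7600.
Step 4: Compute 3A = A + A + A directly by enumerating all triples (a,b,c) ∈ A³; |3A| = 25.
Step 5: Check 25 ≤ 109.7600? Yes ✓.

K = 14/5, Plünnecke-Ruzsa bound K³|A| ≈ 109.7600, |3A| = 25, inequality holds.


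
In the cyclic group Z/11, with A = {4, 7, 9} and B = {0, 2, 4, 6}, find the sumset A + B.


Work in Z/11Z: reduce every sum a + b modulo 11.
Enumerate all 12 pairs:
a = 4: 4+0=4, 4+2=6, 4+4=8, 4+6=10
a = 7: 7+0=7, 7+2=9, 7+4=0, 7+6=2
a = 9: 9+0=9, 9+2=0, 9+4=2, 9+6=4
Distinct residues collected: {0, 2, 4, 6, 7, 8, 9, 10}
|A + B| = 8 (out of 11 total residues).

A + B = {0, 2, 4, 6, 7, 8, 9, 10}


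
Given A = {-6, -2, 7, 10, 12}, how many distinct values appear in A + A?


A + A = {a + a' : a, a' ∈ A}; |A| = 5.
General bounds: 2|A| - 1 ≤ |A + A| ≤ |A|(|A|+1)/2, i.e. 9 ≤ |A + A| ≤ 15.
Lower bound 2|A|-1 is attained iff A is an arithmetic progression.
Enumerate sums a + a' for a ≤ a' (symmetric, so this suffices):
a = -6: -6+-6=-12, -6+-2=-8, -6+7=1, -6+10=4, -6+12=6
a = -2: -2+-2=-4, -2+7=5, -2+10=8, -2+12=10
a = 7: 7+7=14, 7+10=17, 7+12=19
a = 10: 10+10=20, 10+12=22
a = 12: 12+12=24
Distinct sums: {-12, -8, -4, 1, 4, 5, 6, 8, 10, 14, 17, 19, 20, 22, 24}
|A + A| = 15

|A + A| = 15


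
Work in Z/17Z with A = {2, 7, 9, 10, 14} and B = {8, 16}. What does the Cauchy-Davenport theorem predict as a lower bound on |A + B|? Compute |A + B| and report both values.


Cauchy-Davenport: |A + B| ≥ min(p, |A| + |B| - 1) for A, B nonempty in Z/pZ.
|A| = 5, |B| = 2, p = 17.
CD lower bound = min(17, 5 + 2 - 1) = min(17, 6) = 6.
Compute A + B mod 17 directly:
a = 2: 2+8=10, 2+16=1
a = 7: 7+8=15, 7+16=6
a = 9: 9+8=0, 9+16=8
a = 10: 10+8=1, 10+16=9
a = 14: 14+8=5, 14+16=13
A + B = {0, 1, 5, 6, 8, 9, 10, 13, 15}, so |A + B| = 9.
Verify: 9 ≥ 6? Yes ✓.

CD lower bound = 6, actual |A + B| = 9.


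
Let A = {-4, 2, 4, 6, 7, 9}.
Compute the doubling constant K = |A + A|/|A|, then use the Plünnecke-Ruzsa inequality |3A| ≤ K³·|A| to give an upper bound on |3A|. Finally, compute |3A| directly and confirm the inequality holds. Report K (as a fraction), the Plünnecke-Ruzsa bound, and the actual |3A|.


|A| = 6.
Step 1: Compute A + A by enumerating all 36 pairs.
A + A = {-8, -2, 0, 2, 3, 4, 5, 6, 8, 9, 10, 11, 12, 13, 14, 15, 16, 18}, so |A + A| = 18.
Step 2: Doubling constant K = |A + A|/|A| = 18/6 = 18/6 ≈ 3.0000.
Step 3: Plünnecke-Ruzsa gives |3A| ≤ K³·|A| = (3.0000)³ · 6 ≈ 162.0000.
Step 4: Compute 3A = A + A + A directly by enumerating all triples (a,b,c) ∈ A³; |3A| = 31.
Step 5: Check 31 ≤ 162.0000? Yes ✓.

K = 18/6, Plünnecke-Ruzsa bound K³|A| ≈ 162.0000, |3A| = 31, inequality holds.


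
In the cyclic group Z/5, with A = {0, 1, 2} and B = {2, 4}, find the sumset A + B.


Work in Z/5Z: reduce every sum a + b modulo 5.
Enumerate all 6 pairs:
a = 0: 0+2=2, 0+4=4
a = 1: 1+2=3, 1+4=0
a = 2: 2+2=4, 2+4=1
Distinct residues collected: {0, 1, 2, 3, 4}
|A + B| = 5 (out of 5 total residues).

A + B = {0, 1, 2, 3, 4}


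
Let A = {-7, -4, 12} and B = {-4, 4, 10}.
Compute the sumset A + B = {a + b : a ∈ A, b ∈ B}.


A + B = {a + b : a ∈ A, b ∈ B}.
Enumerate all |A|·|B| = 3·3 = 9 pairs (a, b) and collect distinct sums.
a = -7: -7+-4=-11, -7+4=-3, -7+10=3
a = -4: -4+-4=-8, -4+4=0, -4+10=6
a = 12: 12+-4=8, 12+4=16, 12+10=22
Collecting distinct sums: A + B = {-11, -8, -3, 0, 3, 6, 8, 16, 22}
|A + B| = 9

A + B = {-11, -8, -3, 0, 3, 6, 8, 16, 22}


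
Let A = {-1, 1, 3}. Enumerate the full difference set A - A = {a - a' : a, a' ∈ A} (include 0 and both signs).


A - A = {a - a' : a, a' ∈ A}.
Compute a - a' for each ordered pair (a, a'):
a = -1: -1--1=0, -1-1=-2, -1-3=-4
a = 1: 1--1=2, 1-1=0, 1-3=-2
a = 3: 3--1=4, 3-1=2, 3-3=0
Collecting distinct values (and noting 0 appears from a-a):
A - A = {-4, -2, 0, 2, 4}
|A - A| = 5

A - A = {-4, -2, 0, 2, 4}


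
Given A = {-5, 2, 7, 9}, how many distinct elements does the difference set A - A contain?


A - A = {a - a' : a, a' ∈ A}; |A| = 4.
Bounds: 2|A|-1 ≤ |A - A| ≤ |A|² - |A| + 1, i.e. 7 ≤ |A - A| ≤ 13.
Note: 0 ∈ A - A always (from a - a). The set is symmetric: if d ∈ A - A then -d ∈ A - A.
Enumerate nonzero differences d = a - a' with a > a' (then include -d):
Positive differences: {2, 5, 7, 12, 14}
Full difference set: {0} ∪ (positive diffs) ∪ (negative diffs).
|A - A| = 1 + 2·5 = 11 (matches direct enumeration: 11).

|A - A| = 11


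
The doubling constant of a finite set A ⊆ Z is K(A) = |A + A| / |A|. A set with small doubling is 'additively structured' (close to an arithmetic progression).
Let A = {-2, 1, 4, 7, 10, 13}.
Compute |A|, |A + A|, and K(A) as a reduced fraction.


|A| = 6.
Compute A + A by enumerating all 36 pairs.
A + A = {-4, -1, 2, 5, 8, 11, 14, 17, 20, 23, 26}, so |A + A| = 11.
K = |A + A| / |A| = 11/6 (already in lowest terms) ≈ 1.8333.
Reference: AP of size 6 gives K = 11/6 ≈ 1.8333; a fully generic set of size 6 gives K ≈ 3.5000.

|A| = 6, |A + A| = 11, K = 11/6.


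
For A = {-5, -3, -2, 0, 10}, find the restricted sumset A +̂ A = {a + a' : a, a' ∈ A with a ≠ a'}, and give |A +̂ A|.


Restricted sumset: A +̂ A = {a + a' : a ∈ A, a' ∈ A, a ≠ a'}.
Equivalently, take A + A and drop any sum 2a that is achievable ONLY as a + a for a ∈ A (i.e. sums representable only with equal summands).
Enumerate pairs (a, a') with a < a' (symmetric, so each unordered pair gives one sum; this covers all a ≠ a'):
  -5 + -3 = -8
  -5 + -2 = -7
  -5 + 0 = -5
  -5 + 10 = 5
  -3 + -2 = -5
  -3 + 0 = -3
  -3 + 10 = 7
  -2 + 0 = -2
  -2 + 10 = 8
  0 + 10 = 10
Collected distinct sums: {-8, -7, -5, -3, -2, 5, 7, 8, 10}
|A +̂ A| = 9
(Reference bound: |A +̂ A| ≥ 2|A| - 3 for |A| ≥ 2, with |A| = 5 giving ≥ 7.)

|A +̂ A| = 9


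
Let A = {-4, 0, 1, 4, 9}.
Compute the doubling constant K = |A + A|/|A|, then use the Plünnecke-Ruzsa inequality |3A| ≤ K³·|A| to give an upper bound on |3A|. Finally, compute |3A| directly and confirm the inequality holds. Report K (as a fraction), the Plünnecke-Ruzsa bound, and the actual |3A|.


|A| = 5.
Step 1: Compute A + A by enumerating all 25 pairs.
A + A = {-8, -4, -3, 0, 1, 2, 4, 5, 8, 9, 10, 13, 18}, so |A + A| = 13.
Step 2: Doubling constant K = |A + A|/|A| = 13/5 = 13/5 ≈ 2.6000.
Step 3: Plünnecke-Ruzsa gives |3A| ≤ K³·|A| = (2.6000)³ · 5 ≈ 87.8800.
Step 4: Compute 3A = A + A + A directly by enumerating all triples (a,b,c) ∈ A³; |3A| = 25.
Step 5: Check 25 ≤ 87.8800? Yes ✓.

K = 13/5, Plünnecke-Ruzsa bound K³|A| ≈ 87.8800, |3A| = 25, inequality holds.


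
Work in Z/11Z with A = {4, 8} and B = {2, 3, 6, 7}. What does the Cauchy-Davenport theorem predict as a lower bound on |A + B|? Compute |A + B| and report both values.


Cauchy-Davenport: |A + B| ≥ min(p, |A| + |B| - 1) for A, B nonempty in Z/pZ.
|A| = 2, |B| = 4, p = 11.
CD lower bound = min(11, 2 + 4 - 1) = min(11, 5) = 5.
Compute A + B mod 11 directly:
a = 4: 4+2=6, 4+3=7, 4+6=10, 4+7=0
a = 8: 8+2=10, 8+3=0, 8+6=3, 8+7=4
A + B = {0, 3, 4, 6, 7, 10}, so |A + B| = 6.
Verify: 6 ≥ 5? Yes ✓.

CD lower bound = 5, actual |A + B| = 6.


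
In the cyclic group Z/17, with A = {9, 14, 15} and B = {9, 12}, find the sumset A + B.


Work in Z/17Z: reduce every sum a + b modulo 17.
Enumerate all 6 pairs:
a = 9: 9+9=1, 9+12=4
a = 14: 14+9=6, 14+12=9
a = 15: 15+9=7, 15+12=10
Distinct residues collected: {1, 4, 6, 7, 9, 10}
|A + B| = 6 (out of 17 total residues).

A + B = {1, 4, 6, 7, 9, 10}


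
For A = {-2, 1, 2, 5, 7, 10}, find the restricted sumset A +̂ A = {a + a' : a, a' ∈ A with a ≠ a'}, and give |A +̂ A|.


Restricted sumset: A +̂ A = {a + a' : a ∈ A, a' ∈ A, a ≠ a'}.
Equivalently, take A + A and drop any sum 2a that is achievable ONLY as a + a for a ∈ A (i.e. sums representable only with equal summands).
Enumerate pairs (a, a') with a < a' (symmetric, so each unordered pair gives one sum; this covers all a ≠ a'):
  -2 + 1 = -1
  -2 + 2 = 0
  -2 + 5 = 3
  -2 + 7 = 5
  -2 + 10 = 8
  1 + 2 = 3
  1 + 5 = 6
  1 + 7 = 8
  1 + 10 = 11
  2 + 5 = 7
  2 + 7 = 9
  2 + 10 = 12
  5 + 7 = 12
  5 + 10 = 15
  7 + 10 = 17
Collected distinct sums: {-1, 0, 3, 5, 6, 7, 8, 9, 11, 12, 15, 17}
|A +̂ A| = 12
(Reference bound: |A +̂ A| ≥ 2|A| - 3 for |A| ≥ 2, with |A| = 6 giving ≥ 9.)

|A +̂ A| = 12


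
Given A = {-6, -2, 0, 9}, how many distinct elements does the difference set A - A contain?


A - A = {a - a' : a, a' ∈ A}; |A| = 4.
Bounds: 2|A|-1 ≤ |A - A| ≤ |A|² - |A| + 1, i.e. 7 ≤ |A - A| ≤ 13.
Note: 0 ∈ A - A always (from a - a). The set is symmetric: if d ∈ A - A then -d ∈ A - A.
Enumerate nonzero differences d = a - a' with a > a' (then include -d):
Positive differences: {2, 4, 6, 9, 11, 15}
Full difference set: {0} ∪ (positive diffs) ∪ (negative diffs).
|A - A| = 1 + 2·6 = 13 (matches direct enumeration: 13).

|A - A| = 13


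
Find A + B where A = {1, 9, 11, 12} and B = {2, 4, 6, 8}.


A + B = {a + b : a ∈ A, b ∈ B}.
Enumerate all |A|·|B| = 4·4 = 16 pairs (a, b) and collect distinct sums.
a = 1: 1+2=3, 1+4=5, 1+6=7, 1+8=9
a = 9: 9+2=11, 9+4=13, 9+6=15, 9+8=17
a = 11: 11+2=13, 11+4=15, 11+6=17, 11+8=19
a = 12: 12+2=14, 12+4=16, 12+6=18, 12+8=20
Collecting distinct sums: A + B = {3, 5, 7, 9, 11, 13, 14, 15, 16, 17, 18, 19, 20}
|A + B| = 13

A + B = {3, 5, 7, 9, 11, 13, 14, 15, 16, 17, 18, 19, 20}


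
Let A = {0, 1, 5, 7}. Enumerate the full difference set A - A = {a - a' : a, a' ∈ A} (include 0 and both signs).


A - A = {a - a' : a, a' ∈ A}.
Compute a - a' for each ordered pair (a, a'):
a = 0: 0-0=0, 0-1=-1, 0-5=-5, 0-7=-7
a = 1: 1-0=1, 1-1=0, 1-5=-4, 1-7=-6
a = 5: 5-0=5, 5-1=4, 5-5=0, 5-7=-2
a = 7: 7-0=7, 7-1=6, 7-5=2, 7-7=0
Collecting distinct values (and noting 0 appears from a-a):
A - A = {-7, -6, -5, -4, -2, -1, 0, 1, 2, 4, 5, 6, 7}
|A - A| = 13

A - A = {-7, -6, -5, -4, -2, -1, 0, 1, 2, 4, 5, 6, 7}


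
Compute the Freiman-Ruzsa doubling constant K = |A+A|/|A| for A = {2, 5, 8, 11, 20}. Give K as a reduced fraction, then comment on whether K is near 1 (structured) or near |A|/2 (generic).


|A| = 5.
Compute A + A by enumerating all 25 pairs.
A + A = {4, 7, 10, 13, 16, 19, 22, 25, 28, 31, 40}, so |A + A| = 11.
K = |A + A| / |A| = 11/5 (already in lowest terms) ≈ 2.2000.
Reference: AP of size 5 gives K = 9/5 ≈ 1.8000; a fully generic set of size 5 gives K ≈ 3.0000.

|A| = 5, |A + A| = 11, K = 11/5.


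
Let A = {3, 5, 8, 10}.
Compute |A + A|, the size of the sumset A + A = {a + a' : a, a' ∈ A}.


A + A = {a + a' : a, a' ∈ A}; |A| = 4.
General bounds: 2|A| - 1 ≤ |A + A| ≤ |A|(|A|+1)/2, i.e. 7 ≤ |A + A| ≤ 10.
Lower bound 2|A|-1 is attained iff A is an arithmetic progression.
Enumerate sums a + a' for a ≤ a' (symmetric, so this suffices):
a = 3: 3+3=6, 3+5=8, 3+8=11, 3+10=13
a = 5: 5+5=10, 5+8=13, 5+10=15
a = 8: 8+8=16, 8+10=18
a = 10: 10+10=20
Distinct sums: {6, 8, 10, 11, 13, 15, 16, 18, 20}
|A + A| = 9

|A + A| = 9


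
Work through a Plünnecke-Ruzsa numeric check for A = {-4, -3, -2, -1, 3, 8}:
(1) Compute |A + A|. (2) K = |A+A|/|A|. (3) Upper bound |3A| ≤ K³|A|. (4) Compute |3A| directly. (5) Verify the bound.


|A| = 6.
Step 1: Compute A + A by enumerating all 36 pairs.
A + A = {-8, -7, -6, -5, -4, -3, -2, -1, 0, 1, 2, 4, 5, 6, 7, 11, 16}, so |A + A| = 17.
Step 2: Doubling constant K = |A + A|/|A| = 17/6 = 17/6 ≈ 2.8333.
Step 3: Plünnecke-Ruzsa gives |3A| ≤ K³·|A| = (2.8333)³ · 6 ≈ 136.4722.
Step 4: Compute 3A = A + A + A directly by enumerating all triples (a,b,c) ∈ A³; |3A| = 29.
Step 5: Check 29 ≤ 136.4722? Yes ✓.

K = 17/6, Plünnecke-Ruzsa bound K³|A| ≈ 136.4722, |3A| = 29, inequality holds.


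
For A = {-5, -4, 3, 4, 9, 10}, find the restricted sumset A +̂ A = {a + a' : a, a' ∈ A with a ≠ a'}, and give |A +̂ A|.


Restricted sumset: A +̂ A = {a + a' : a ∈ A, a' ∈ A, a ≠ a'}.
Equivalently, take A + A and drop any sum 2a that is achievable ONLY as a + a for a ∈ A (i.e. sums representable only with equal summands).
Enumerate pairs (a, a') with a < a' (symmetric, so each unordered pair gives one sum; this covers all a ≠ a'):
  -5 + -4 = -9
  -5 + 3 = -2
  -5 + 4 = -1
  -5 + 9 = 4
  -5 + 10 = 5
  -4 + 3 = -1
  -4 + 4 = 0
  -4 + 9 = 5
  -4 + 10 = 6
  3 + 4 = 7
  3 + 9 = 12
  3 + 10 = 13
  4 + 9 = 13
  4 + 10 = 14
  9 + 10 = 19
Collected distinct sums: {-9, -2, -1, 0, 4, 5, 6, 7, 12, 13, 14, 19}
|A +̂ A| = 12
(Reference bound: |A +̂ A| ≥ 2|A| - 3 for |A| ≥ 2, with |A| = 6 giving ≥ 9.)

|A +̂ A| = 12


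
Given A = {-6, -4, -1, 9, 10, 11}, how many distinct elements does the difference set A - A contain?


A - A = {a - a' : a, a' ∈ A}; |A| = 6.
Bounds: 2|A|-1 ≤ |A - A| ≤ |A|² - |A| + 1, i.e. 11 ≤ |A - A| ≤ 31.
Note: 0 ∈ A - A always (from a - a). The set is symmetric: if d ∈ A - A then -d ∈ A - A.
Enumerate nonzero differences d = a - a' with a > a' (then include -d):
Positive differences: {1, 2, 3, 5, 10, 11, 12, 13, 14, 15, 16, 17}
Full difference set: {0} ∪ (positive diffs) ∪ (negative diffs).
|A - A| = 1 + 2·12 = 25 (matches direct enumeration: 25).

|A - A| = 25


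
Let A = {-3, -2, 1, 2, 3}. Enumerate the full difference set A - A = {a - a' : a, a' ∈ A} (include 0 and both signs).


A - A = {a - a' : a, a' ∈ A}.
Compute a - a' for each ordered pair (a, a'):
a = -3: -3--3=0, -3--2=-1, -3-1=-4, -3-2=-5, -3-3=-6
a = -2: -2--3=1, -2--2=0, -2-1=-3, -2-2=-4, -2-3=-5
a = 1: 1--3=4, 1--2=3, 1-1=0, 1-2=-1, 1-3=-2
a = 2: 2--3=5, 2--2=4, 2-1=1, 2-2=0, 2-3=-1
a = 3: 3--3=6, 3--2=5, 3-1=2, 3-2=1, 3-3=0
Collecting distinct values (and noting 0 appears from a-a):
A - A = {-6, -5, -4, -3, -2, -1, 0, 1, 2, 3, 4, 5, 6}
|A - A| = 13

A - A = {-6, -5, -4, -3, -2, -1, 0, 1, 2, 3, 4, 5, 6}


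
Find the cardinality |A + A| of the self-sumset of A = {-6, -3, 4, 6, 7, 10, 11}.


A + A = {a + a' : a, a' ∈ A}; |A| = 7.
General bounds: 2|A| - 1 ≤ |A + A| ≤ |A|(|A|+1)/2, i.e. 13 ≤ |A + A| ≤ 28.
Lower bound 2|A|-1 is attained iff A is an arithmetic progression.
Enumerate sums a + a' for a ≤ a' (symmetric, so this suffices):
a = -6: -6+-6=-12, -6+-3=-9, -6+4=-2, -6+6=0, -6+7=1, -6+10=4, -6+11=5
a = -3: -3+-3=-6, -3+4=1, -3+6=3, -3+7=4, -3+10=7, -3+11=8
a = 4: 4+4=8, 4+6=10, 4+7=11, 4+10=14, 4+11=15
a = 6: 6+6=12, 6+7=13, 6+10=16, 6+11=17
a = 7: 7+7=14, 7+10=17, 7+11=18
a = 10: 10+10=20, 10+11=21
a = 11: 11+11=22
Distinct sums: {-12, -9, -6, -2, 0, 1, 3, 4, 5, 7, 8, 10, 11, 12, 13, 14, 15, 16, 17, 18, 20, 21, 22}
|A + A| = 23

|A + A| = 23


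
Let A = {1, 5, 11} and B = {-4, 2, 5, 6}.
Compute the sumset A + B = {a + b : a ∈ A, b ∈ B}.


A + B = {a + b : a ∈ A, b ∈ B}.
Enumerate all |A|·|B| = 3·4 = 12 pairs (a, b) and collect distinct sums.
a = 1: 1+-4=-3, 1+2=3, 1+5=6, 1+6=7
a = 5: 5+-4=1, 5+2=7, 5+5=10, 5+6=11
a = 11: 11+-4=7, 11+2=13, 11+5=16, 11+6=17
Collecting distinct sums: A + B = {-3, 1, 3, 6, 7, 10, 11, 13, 16, 17}
|A + B| = 10

A + B = {-3, 1, 3, 6, 7, 10, 11, 13, 16, 17}


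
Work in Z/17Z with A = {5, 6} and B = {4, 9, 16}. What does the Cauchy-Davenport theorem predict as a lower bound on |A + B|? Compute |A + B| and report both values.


Cauchy-Davenport: |A + B| ≥ min(p, |A| + |B| - 1) for A, B nonempty in Z/pZ.
|A| = 2, |B| = 3, p = 17.
CD lower bound = min(17, 2 + 3 - 1) = min(17, 4) = 4.
Compute A + B mod 17 directly:
a = 5: 5+4=9, 5+9=14, 5+16=4
a = 6: 6+4=10, 6+9=15, 6+16=5
A + B = {4, 5, 9, 10, 14, 15}, so |A + B| = 6.
Verify: 6 ≥ 4? Yes ✓.

CD lower bound = 4, actual |A + B| = 6.


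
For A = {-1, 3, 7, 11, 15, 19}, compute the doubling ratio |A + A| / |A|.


|A| = 6.
Compute A + A by enumerating all 36 pairs.
A + A = {-2, 2, 6, 10, 14, 18, 22, 26, 30, 34, 38}, so |A + A| = 11.
K = |A + A| / |A| = 11/6 (already in lowest terms) ≈ 1.8333.
Reference: AP of size 6 gives K = 11/6 ≈ 1.8333; a fully generic set of size 6 gives K ≈ 3.5000.

|A| = 6, |A + A| = 11, K = 11/6.


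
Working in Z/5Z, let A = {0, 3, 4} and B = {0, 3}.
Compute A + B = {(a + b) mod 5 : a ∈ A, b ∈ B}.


Work in Z/5Z: reduce every sum a + b modulo 5.
Enumerate all 6 pairs:
a = 0: 0+0=0, 0+3=3
a = 3: 3+0=3, 3+3=1
a = 4: 4+0=4, 4+3=2
Distinct residues collected: {0, 1, 2, 3, 4}
|A + B| = 5 (out of 5 total residues).

A + B = {0, 1, 2, 3, 4}


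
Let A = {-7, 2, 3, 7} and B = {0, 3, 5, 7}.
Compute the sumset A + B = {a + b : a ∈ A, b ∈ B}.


A + B = {a + b : a ∈ A, b ∈ B}.
Enumerate all |A|·|B| = 4·4 = 16 pairs (a, b) and collect distinct sums.
a = -7: -7+0=-7, -7+3=-4, -7+5=-2, -7+7=0
a = 2: 2+0=2, 2+3=5, 2+5=7, 2+7=9
a = 3: 3+0=3, 3+3=6, 3+5=8, 3+7=10
a = 7: 7+0=7, 7+3=10, 7+5=12, 7+7=14
Collecting distinct sums: A + B = {-7, -4, -2, 0, 2, 3, 5, 6, 7, 8, 9, 10, 12, 14}
|A + B| = 14

A + B = {-7, -4, -2, 0, 2, 3, 5, 6, 7, 8, 9, 10, 12, 14}


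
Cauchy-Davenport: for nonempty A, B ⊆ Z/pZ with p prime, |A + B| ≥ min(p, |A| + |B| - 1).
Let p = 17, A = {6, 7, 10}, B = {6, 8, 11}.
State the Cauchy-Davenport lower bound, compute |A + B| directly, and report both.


Cauchy-Davenport: |A + B| ≥ min(p, |A| + |B| - 1) for A, B nonempty in Z/pZ.
|A| = 3, |B| = 3, p = 17.
CD lower bound = min(17, 3 + 3 - 1) = min(17, 5) = 5.
Compute A + B mod 17 directly:
a = 6: 6+6=12, 6+8=14, 6+11=0
a = 7: 7+6=13, 7+8=15, 7+11=1
a = 10: 10+6=16, 10+8=1, 10+11=4
A + B = {0, 1, 4, 12, 13, 14, 15, 16}, so |A + B| = 8.
Verify: 8 ≥ 5? Yes ✓.

CD lower bound = 5, actual |A + B| = 8.


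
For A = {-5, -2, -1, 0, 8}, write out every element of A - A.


A - A = {a - a' : a, a' ∈ A}.
Compute a - a' for each ordered pair (a, a'):
a = -5: -5--5=0, -5--2=-3, -5--1=-4, -5-0=-5, -5-8=-13
a = -2: -2--5=3, -2--2=0, -2--1=-1, -2-0=-2, -2-8=-10
a = -1: -1--5=4, -1--2=1, -1--1=0, -1-0=-1, -1-8=-9
a = 0: 0--5=5, 0--2=2, 0--1=1, 0-0=0, 0-8=-8
a = 8: 8--5=13, 8--2=10, 8--1=9, 8-0=8, 8-8=0
Collecting distinct values (and noting 0 appears from a-a):
A - A = {-13, -10, -9, -8, -5, -4, -3, -2, -1, 0, 1, 2, 3, 4, 5, 8, 9, 10, 13}
|A - A| = 19

A - A = {-13, -10, -9, -8, -5, -4, -3, -2, -1, 0, 1, 2, 3, 4, 5, 8, 9, 10, 13}


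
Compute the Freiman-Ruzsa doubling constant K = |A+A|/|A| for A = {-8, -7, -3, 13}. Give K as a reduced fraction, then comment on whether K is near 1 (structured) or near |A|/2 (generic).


|A| = 4.
Compute A + A by enumerating all 16 pairs.
A + A = {-16, -15, -14, -11, -10, -6, 5, 6, 10, 26}, so |A + A| = 10.
K = |A + A| / |A| = 10/4 = 5/2 ≈ 2.5000.
Reference: AP of size 4 gives K = 7/4 ≈ 1.7500; a fully generic set of size 4 gives K ≈ 2.5000.

|A| = 4, |A + A| = 10, K = 10/4 = 5/2.


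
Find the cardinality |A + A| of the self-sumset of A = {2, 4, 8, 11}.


A + A = {a + a' : a, a' ∈ A}; |A| = 4.
General bounds: 2|A| - 1 ≤ |A + A| ≤ |A|(|A|+1)/2, i.e. 7 ≤ |A + A| ≤ 10.
Lower bound 2|A|-1 is attained iff A is an arithmetic progression.
Enumerate sums a + a' for a ≤ a' (symmetric, so this suffices):
a = 2: 2+2=4, 2+4=6, 2+8=10, 2+11=13
a = 4: 4+4=8, 4+8=12, 4+11=15
a = 8: 8+8=16, 8+11=19
a = 11: 11+11=22
Distinct sums: {4, 6, 8, 10, 12, 13, 15, 16, 19, 22}
|A + A| = 10

|A + A| = 10


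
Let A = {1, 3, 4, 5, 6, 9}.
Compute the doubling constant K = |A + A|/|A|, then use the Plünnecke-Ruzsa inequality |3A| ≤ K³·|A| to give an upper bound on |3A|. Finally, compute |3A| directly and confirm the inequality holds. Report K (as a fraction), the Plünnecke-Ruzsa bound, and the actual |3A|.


|A| = 6.
Step 1: Compute A + A by enumerating all 36 pairs.
A + A = {2, 4, 5, 6, 7, 8, 9, 10, 11, 12, 13, 14, 15, 18}, so |A + A| = 14.
Step 2: Doubling constant K = |A + A|/|A| = 14/6 = 14/6 ≈ 2.3333.
Step 3: Plünnecke-Ruzsa gives |3A| ≤ K³·|A| = (2.3333)³ · 6 ≈ 76.2222.
Step 4: Compute 3A = A + A + A directly by enumerating all triples (a,b,c) ∈ A³; |3A| = 22.
Step 5: Check 22 ≤ 76.2222? Yes ✓.

K = 14/6, Plünnecke-Ruzsa bound K³|A| ≈ 76.2222, |3A| = 22, inequality holds.


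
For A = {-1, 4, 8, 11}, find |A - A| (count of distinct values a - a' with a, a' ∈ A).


A - A = {a - a' : a, a' ∈ A}; |A| = 4.
Bounds: 2|A|-1 ≤ |A - A| ≤ |A|² - |A| + 1, i.e. 7 ≤ |A - A| ≤ 13.
Note: 0 ∈ A - A always (from a - a). The set is symmetric: if d ∈ A - A then -d ∈ A - A.
Enumerate nonzero differences d = a - a' with a > a' (then include -d):
Positive differences: {3, 4, 5, 7, 9, 12}
Full difference set: {0} ∪ (positive diffs) ∪ (negative diffs).
|A - A| = 1 + 2·6 = 13 (matches direct enumeration: 13).

|A - A| = 13


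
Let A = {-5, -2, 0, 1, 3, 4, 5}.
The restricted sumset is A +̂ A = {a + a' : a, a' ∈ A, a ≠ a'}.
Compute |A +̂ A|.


Restricted sumset: A +̂ A = {a + a' : a ∈ A, a' ∈ A, a ≠ a'}.
Equivalently, take A + A and drop any sum 2a that is achievable ONLY as a + a for a ∈ A (i.e. sums representable only with equal summands).
Enumerate pairs (a, a') with a < a' (symmetric, so each unordered pair gives one sum; this covers all a ≠ a'):
  -5 + -2 = -7
  -5 + 0 = -5
  -5 + 1 = -4
  -5 + 3 = -2
  -5 + 4 = -1
  -5 + 5 = 0
  -2 + 0 = -2
  -2 + 1 = -1
  -2 + 3 = 1
  -2 + 4 = 2
  -2 + 5 = 3
  0 + 1 = 1
  0 + 3 = 3
  0 + 4 = 4
  0 + 5 = 5
  1 + 3 = 4
  1 + 4 = 5
  1 + 5 = 6
  3 + 4 = 7
  3 + 5 = 8
  4 + 5 = 9
Collected distinct sums: {-7, -5, -4, -2, -1, 0, 1, 2, 3, 4, 5, 6, 7, 8, 9}
|A +̂ A| = 15
(Reference bound: |A +̂ A| ≥ 2|A| - 3 for |A| ≥ 2, with |A| = 7 giving ≥ 11.)

|A +̂ A| = 15


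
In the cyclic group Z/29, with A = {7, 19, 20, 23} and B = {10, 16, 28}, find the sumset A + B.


Work in Z/29Z: reduce every sum a + b modulo 29.
Enumerate all 12 pairs:
a = 7: 7+10=17, 7+16=23, 7+28=6
a = 19: 19+10=0, 19+16=6, 19+28=18
a = 20: 20+10=1, 20+16=7, 20+28=19
a = 23: 23+10=4, 23+16=10, 23+28=22
Distinct residues collected: {0, 1, 4, 6, 7, 10, 17, 18, 19, 22, 23}
|A + B| = 11 (out of 29 total residues).

A + B = {0, 1, 4, 6, 7, 10, 17, 18, 19, 22, 23}


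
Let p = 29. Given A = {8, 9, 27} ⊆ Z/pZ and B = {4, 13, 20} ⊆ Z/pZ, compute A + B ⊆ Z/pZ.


Work in Z/29Z: reduce every sum a + b modulo 29.
Enumerate all 9 pairs:
a = 8: 8+4=12, 8+13=21, 8+20=28
a = 9: 9+4=13, 9+13=22, 9+20=0
a = 27: 27+4=2, 27+13=11, 27+20=18
Distinct residues collected: {0, 2, 11, 12, 13, 18, 21, 22, 28}
|A + B| = 9 (out of 29 total residues).

A + B = {0, 2, 11, 12, 13, 18, 21, 22, 28}


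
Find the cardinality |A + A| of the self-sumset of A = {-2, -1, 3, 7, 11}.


A + A = {a + a' : a, a' ∈ A}; |A| = 5.
General bounds: 2|A| - 1 ≤ |A + A| ≤ |A|(|A|+1)/2, i.e. 9 ≤ |A + A| ≤ 15.
Lower bound 2|A|-1 is attained iff A is an arithmetic progression.
Enumerate sums a + a' for a ≤ a' (symmetric, so this suffices):
a = -2: -2+-2=-4, -2+-1=-3, -2+3=1, -2+7=5, -2+11=9
a = -1: -1+-1=-2, -1+3=2, -1+7=6, -1+11=10
a = 3: 3+3=6, 3+7=10, 3+11=14
a = 7: 7+7=14, 7+11=18
a = 11: 11+11=22
Distinct sums: {-4, -3, -2, 1, 2, 5, 6, 9, 10, 14, 18, 22}
|A + A| = 12

|A + A| = 12


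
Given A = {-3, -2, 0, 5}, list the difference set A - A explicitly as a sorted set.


A - A = {a - a' : a, a' ∈ A}.
Compute a - a' for each ordered pair (a, a'):
a = -3: -3--3=0, -3--2=-1, -3-0=-3, -3-5=-8
a = -2: -2--3=1, -2--2=0, -2-0=-2, -2-5=-7
a = 0: 0--3=3, 0--2=2, 0-0=0, 0-5=-5
a = 5: 5--3=8, 5--2=7, 5-0=5, 5-5=0
Collecting distinct values (and noting 0 appears from a-a):
A - A = {-8, -7, -5, -3, -2, -1, 0, 1, 2, 3, 5, 7, 8}
|A - A| = 13

A - A = {-8, -7, -5, -3, -2, -1, 0, 1, 2, 3, 5, 7, 8}


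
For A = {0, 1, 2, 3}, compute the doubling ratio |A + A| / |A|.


|A| = 4.
Compute A + A by enumerating all 16 pairs.
A + A = {0, 1, 2, 3, 4, 5, 6}, so |A + A| = 7.
K = |A + A| / |A| = 7/4 (already in lowest terms) ≈ 1.7500.
Reference: AP of size 4 gives K = 7/4 ≈ 1.7500; a fully generic set of size 4 gives K ≈ 2.5000.

|A| = 4, |A + A| = 7, K = 7/4.


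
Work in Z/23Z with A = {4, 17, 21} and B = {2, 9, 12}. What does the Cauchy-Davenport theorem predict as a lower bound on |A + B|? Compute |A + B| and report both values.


Cauchy-Davenport: |A + B| ≥ min(p, |A| + |B| - 1) for A, B nonempty in Z/pZ.
|A| = 3, |B| = 3, p = 23.
CD lower bound = min(23, 3 + 3 - 1) = min(23, 5) = 5.
Compute A + B mod 23 directly:
a = 4: 4+2=6, 4+9=13, 4+12=16
a = 17: 17+2=19, 17+9=3, 17+12=6
a = 21: 21+2=0, 21+9=7, 21+12=10
A + B = {0, 3, 6, 7, 10, 13, 16, 19}, so |A + B| = 8.
Verify: 8 ≥ 5? Yes ✓.

CD lower bound = 5, actual |A + B| = 8.


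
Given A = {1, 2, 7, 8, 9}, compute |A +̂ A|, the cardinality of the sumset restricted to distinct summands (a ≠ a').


Restricted sumset: A +̂ A = {a + a' : a ∈ A, a' ∈ A, a ≠ a'}.
Equivalently, take A + A and drop any sum 2a that is achievable ONLY as a + a for a ∈ A (i.e. sums representable only with equal summands).
Enumerate pairs (a, a') with a < a' (symmetric, so each unordered pair gives one sum; this covers all a ≠ a'):
  1 + 2 = 3
  1 + 7 = 8
  1 + 8 = 9
  1 + 9 = 10
  2 + 7 = 9
  2 + 8 = 10
  2 + 9 = 11
  7 + 8 = 15
  7 + 9 = 16
  8 + 9 = 17
Collected distinct sums: {3, 8, 9, 10, 11, 15, 16, 17}
|A +̂ A| = 8
(Reference bound: |A +̂ A| ≥ 2|A| - 3 for |A| ≥ 2, with |A| = 5 giving ≥ 7.)

|A +̂ A| = 8


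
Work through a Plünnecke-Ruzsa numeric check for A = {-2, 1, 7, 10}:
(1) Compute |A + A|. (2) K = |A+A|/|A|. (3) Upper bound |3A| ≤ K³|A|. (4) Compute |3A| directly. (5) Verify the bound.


|A| = 4.
Step 1: Compute A + A by enumerating all 16 pairs.
A + A = {-4, -1, 2, 5, 8, 11, 14, 17, 20}, so |A + A| = 9.
Step 2: Doubling constant K = |A + A|/|A| = 9/4 = 9/4 ≈ 2.2500.
Step 3: Plünnecke-Ruzsa gives |3A| ≤ K³·|A| = (2.2500)³ · 4 ≈ 45.5625.
Step 4: Compute 3A = A + A + A directly by enumerating all triples (a,b,c) ∈ A³; |3A| = 13.
Step 5: Check 13 ≤ 45.5625? Yes ✓.

K = 9/4, Plünnecke-Ruzsa bound K³|A| ≈ 45.5625, |3A| = 13, inequality holds.


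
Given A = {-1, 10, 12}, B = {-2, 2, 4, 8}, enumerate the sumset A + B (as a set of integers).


A + B = {a + b : a ∈ A, b ∈ B}.
Enumerate all |A|·|B| = 3·4 = 12 pairs (a, b) and collect distinct sums.
a = -1: -1+-2=-3, -1+2=1, -1+4=3, -1+8=7
a = 10: 10+-2=8, 10+2=12, 10+4=14, 10+8=18
a = 12: 12+-2=10, 12+2=14, 12+4=16, 12+8=20
Collecting distinct sums: A + B = {-3, 1, 3, 7, 8, 10, 12, 14, 16, 18, 20}
|A + B| = 11

A + B = {-3, 1, 3, 7, 8, 10, 12, 14, 16, 18, 20}
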